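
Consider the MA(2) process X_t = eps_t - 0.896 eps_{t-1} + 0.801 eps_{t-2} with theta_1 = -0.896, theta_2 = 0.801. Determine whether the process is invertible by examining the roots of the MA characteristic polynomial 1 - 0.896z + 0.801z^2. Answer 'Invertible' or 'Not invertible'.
\text{Invertible}

The MA(q) characteristic polynomial is P(z) = 1 - 0.896z + 0.801z^2.
Invertibility requires all roots to lie outside the unit circle, i.e. |z| > 1 for every root.
Set 1 + (-0.896) z + (0.801) z^2 = 0, i.e. a z^2 + b z + c = 0 with a = 0.801, b = -0.896, c = 1.
Discriminant D = b^2 - 4ac = (-0.896)^2 - 4*(0.801)*1 = 0.802816 - (3.204) = -2.401184.
D < 0, so the roots are the complex-conjugate pair z = (-b +/- i sqrt(-D)) / (2a) = 0.5593 +/- 0.9673i.
For a conjugate pair |z|^2 = z * conj(z) = (product of roots) = c/a = 1/(0.801) = 1.248439, so |z| = sqrt(1.248439) = 1.1173 for both roots.
Moduli of all roots: 1.1173, 1.1173.
All moduli strictly greater than 1? Yes.
Verdict: Invertible.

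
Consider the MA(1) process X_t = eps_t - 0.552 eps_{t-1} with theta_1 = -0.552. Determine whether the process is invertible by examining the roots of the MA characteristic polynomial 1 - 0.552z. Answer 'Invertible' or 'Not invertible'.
\text{Invertible}

The MA(q) characteristic polynomial is P(z) = 1 - 0.552z.
Invertibility requires all roots to lie outside the unit circle, i.e. |z| > 1 for every root.
This is linear in z: 1 + (-0.552) z = 0  =>  z = -1/(-0.552) = 1.811594,  |z| = 1.811594.
Moduli of all roots: 1.8116.
All moduli strictly greater than 1? Yes.
Verdict: Invertible.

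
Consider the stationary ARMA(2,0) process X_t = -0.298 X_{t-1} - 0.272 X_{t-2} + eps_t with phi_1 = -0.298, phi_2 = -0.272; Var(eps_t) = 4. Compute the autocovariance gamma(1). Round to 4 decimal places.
\gamma(1) = -1.0707

Multiply the model equation by X_{t-k} and take expectations. With theta_0 = psi_0 = 1 and psi_j the MA(infinity) weights, this gives
  gamma(k) - sum_i phi_i gamma(k-i) = c_k,
  c_k = sigma^2 * sum_{j=k..q} theta_j psi_{j-k}   (c_k = 0 for k > q),
using gamma(-m) = gamma(m).
Pure AR (q = 0): c_0 = sigma^2 = 4, c_k = 0 for k >= 1.
Equations for k = 0, 1, 2 (AR order 2, c_2 = 0):
  (E0) gamma(0) = phi_1 gamma(1) + phi_2 gamma(2) + c_0
  (E1) gamma(1) = phi_1 gamma(0) + phi_2 gamma(1) + c_1
  (E2) gamma(2) = phi_1 gamma(1) + phi_2 gamma(0)
From (E1): gamma(1) = A gamma(0) + B with
  A = phi_1 / (1 - phi_2) = -0.298 / 1.272 = -0.234277,   B = c_1 / (1 - phi_2) = 0 / 1.272 = 0.
Insert (E2) into (E0): gamma(0) (1 - phi_2^2) = phi_1 (1 + phi_2) gamma(1) + c_0.
  phi_1 (1 + phi_2) = (-0.298)(0.728) = -0.216944,   1 - phi_2^2 = 0.926016.
Replace gamma(1) by A gamma(0) + B and collect gamma(0):
  gamma(0) [0.926016 - (-0.216944)(-0.234277)] = c_0 = 4
  gamma(0) * 0.875191 = 4
  gamma(0) = 4 / 0.875191 = 4.570431.
  gamma(1) = A gamma(0) = (-0.234277)(4.570431) = -1.070746.
Therefore gamma(1) = -1.0707 (to 4 decimal places).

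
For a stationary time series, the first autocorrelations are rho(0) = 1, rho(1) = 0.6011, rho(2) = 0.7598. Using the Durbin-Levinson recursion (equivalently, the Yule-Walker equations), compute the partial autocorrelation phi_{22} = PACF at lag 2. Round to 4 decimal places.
\phi_{22} = 0.6239

The PACF at lag k is phi_{kk}, the last component of the solution
to the Yule-Walker system G_k phi = r_k where
  (G_k)_{ij} = rho(|i - j|), (r_k)_i = rho(i), i,j = 1..k.
Equivalently, Durbin-Levinson gives phi_{kk} iteratively:
  phi_{11} = rho(1)
  phi_{kk} = [rho(k) - sum_{j=1..k-1} phi_{k-1,j} rho(k-j)]
            / [1 - sum_{j=1..k-1} phi_{k-1,j} rho(j)],
  phi_{k,j} = phi_{k-1,j} - phi_{kk} phi_{k-1,k-j},  j = 1..k-1.
Step k = 1:
  phi_11 = rho(1) = 0.6011.
Step k = 2:
  phi_22 = [rho(2) - phi_11 rho(1)] / [1 - phi_11 rho(1)] = [0.7598 - (0.6011)(0.6011)] / [1 - (0.6011)(0.6011)]
         = 0.39847879 / 0.63867879 = 0.6239.
Therefore phi_{22} = 0.6239.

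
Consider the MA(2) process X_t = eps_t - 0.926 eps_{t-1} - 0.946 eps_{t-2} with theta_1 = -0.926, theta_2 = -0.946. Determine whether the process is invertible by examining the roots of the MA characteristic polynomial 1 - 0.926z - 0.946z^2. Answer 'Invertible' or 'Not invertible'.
\text{Not invertible}

The MA(q) characteristic polynomial is P(z) = 1 - 0.926z - 0.946z^2.
Invertibility requires all roots to lie outside the unit circle, i.e. |z| > 1 for every root.
Set 1 + (-0.926) z + (-0.946) z^2 = 0, i.e. a z^2 + b z + c = 0 with a = -0.946, b = -0.926, c = 1.
Discriminant D = b^2 - 4ac = (-0.926)^2 - 4*(-0.946)*1 = 0.857476 - (-3.784) = 4.641476.
D >= 0, so the roots are real: z = (-b +/- sqrt(D)) / (2a) = (0.926 +/- 2.154409) / (-1.892).
  z_1 = (0.926 + 2.154409) / (-1.892) = -1.6281,   |z_1| = 1.6281.
  z_2 = (0.926 - 2.154409) / (-1.892) = 0.6493,   |z_2| = 0.6493.
Moduli of all roots: 1.6281, 0.6493.
All moduli strictly greater than 1? No.
Verdict: Not invertible.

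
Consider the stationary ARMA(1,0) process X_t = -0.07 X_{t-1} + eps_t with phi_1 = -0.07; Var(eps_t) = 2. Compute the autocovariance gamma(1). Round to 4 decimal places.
\gamma(1) = -0.1407

Multiply the model equation by X_{t-k} and take expectations. With theta_0 = psi_0 = 1 and psi_j the MA(infinity) weights, this gives
  gamma(k) - sum_i phi_i gamma(k-i) = c_k,
  c_k = sigma^2 * sum_{j=k..q} theta_j psi_{j-k}   (c_k = 0 for k > q),
using gamma(-m) = gamma(m).
Pure AR (q = 0): c_0 = sigma^2 = 2, c_k = 0 for k >= 1.
Equations for k = 0 and k = 1 (AR order 1):
  gamma(0) = phi_1 gamma(1) + c_0
  gamma(1) = phi_1 gamma(0) + c_1
Substituting the second into the first: gamma(0) (1 - phi_1^2) = c_0 + phi_1 c_1, so
  gamma(0) = c_0 / (1 - phi_1^2) = 2 / (1 - (-0.07)^2) = 2 / 0.9951 = 2.009848.
  gamma(1) = phi_1 gamma(0) = (-0.07)(2.009848) = -0.140689.
Therefore gamma(1) = -0.1407 (to 4 decimal places).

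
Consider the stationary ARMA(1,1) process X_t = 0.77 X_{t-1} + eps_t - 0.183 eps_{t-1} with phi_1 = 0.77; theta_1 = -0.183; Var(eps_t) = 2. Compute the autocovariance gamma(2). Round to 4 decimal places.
\gamma(2) = 1.9076

Multiply the model equation by X_{t-k} and take expectations. With theta_0 = psi_0 = 1 and psi_j the MA(infinity) weights, this gives
  gamma(k) - sum_i phi_i gamma(k-i) = c_k,
  c_k = sigma^2 * sum_{j=k..q} theta_j psi_{j-k}   (c_k = 0 for k > q),
using gamma(-m) = gamma(m).
psi-weights needed (psi_j = theta_j + sum_i phi_i psi_{j-i}):
  psi_1 = theta_1 + phi_1 = -0.183 + (0.77) = 0.587
Right-hand sides:
  c_0 = sigma^2 (1 + theta_1 psi_1) = 2 * (1 + (-0.183)(0.587)) = 2 * 0.892579 = 1.785158
  c_1 = sigma^2 theta_1 = 2 * (-0.183) = -0.366
  c_2 = 0
Equations for k = 0 and k = 1 (AR order 1):
  gamma(0) = phi_1 gamma(1) + c_0
  gamma(1) = phi_1 gamma(0) + c_1
Substituting the second into the first: gamma(0) (1 - phi_1^2) = c_0 + phi_1 c_1, so
  gamma(0) = (c_0 + phi_1 c_1) / (1 - phi_1^2) = (1.785158 + (0.77)(-0.366)) / (1 - (0.77)^2) = 1.503338 / 0.4071 = 3.692798.
  gamma(1) = phi_1 gamma(0) + c_1 = (0.77)(3.692798) + (-0.366) = 2.477454.
For k = 2 (> q): gamma(2) = phi_1 gamma(1) = (0.77)(2.477454) = 1.90764.
Therefore gamma(2) = 1.9076 (to 4 decimal places).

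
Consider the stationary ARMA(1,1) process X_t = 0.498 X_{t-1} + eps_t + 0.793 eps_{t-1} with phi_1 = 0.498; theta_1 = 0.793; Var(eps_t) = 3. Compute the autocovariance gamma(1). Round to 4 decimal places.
\gamma(1) = 7.1842

Multiply the model equation by X_{t-k} and take expectations. With theta_0 = psi_0 = 1 and psi_j the MA(infinity) weights, this gives
  gamma(k) - sum_i phi_i gamma(k-i) = c_k,
  c_k = sigma^2 * sum_{j=k..q} theta_j psi_{j-k}   (c_k = 0 for k > q),
using gamma(-m) = gamma(m).
psi-weights needed (psi_j = theta_j + sum_i phi_i psi_{j-i}):
  psi_1 = theta_1 + phi_1 = 0.793 + (0.498) = 1.291
Right-hand sides:
  c_0 = sigma^2 (1 + theta_1 psi_1) = 3 * (1 + (0.793)(1.291)) = 3 * 2.023763 = 6.071289
  c_1 = sigma^2 theta_1 = 3 * (0.793) = 2.379
  c_2 = 0
Equations for k = 0 and k = 1 (AR order 1):
  gamma(0) = phi_1 gamma(1) + c_0
  gamma(1) = phi_1 gamma(0) + c_1
Substituting the second into the first: gamma(0) (1 - phi_1^2) = c_0 + phi_1 c_1, so
  gamma(0) = (c_0 + phi_1 c_1) / (1 - phi_1^2) = (6.071289 + (0.498)(2.379)) / (1 - (0.498)^2) = 7.256031 / 0.751996 = 9.649029.
  gamma(1) = phi_1 gamma(0) + c_1 = (0.498)(9.649029) + (2.379) = 7.184216.
Therefore gamma(1) = 7.1842 (to 4 decimal places).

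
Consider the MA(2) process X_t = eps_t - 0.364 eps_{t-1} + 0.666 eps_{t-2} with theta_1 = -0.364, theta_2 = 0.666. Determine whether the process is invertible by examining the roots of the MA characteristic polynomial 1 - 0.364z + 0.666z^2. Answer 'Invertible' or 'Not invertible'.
\text{Invertible}

The MA(q) characteristic polynomial is P(z) = 1 - 0.364z + 0.666z^2.
Invertibility requires all roots to lie outside the unit circle, i.e. |z| > 1 for every root.
Set 1 + (-0.364) z + (0.666) z^2 = 0, i.e. a z^2 + b z + c = 0 with a = 0.666, b = -0.364, c = 1.
Discriminant D = b^2 - 4ac = (-0.364)^2 - 4*(0.666)*1 = 0.132496 - (2.664) = -2.531504.
D < 0, so the roots are the complex-conjugate pair z = (-b +/- i sqrt(-D)) / (2a) = 0.2733 +/- 1.1945i.
For a conjugate pair |z|^2 = z * conj(z) = (product of roots) = c/a = 1/(0.666) = 1.501502, so |z| = sqrt(1.501502) = 1.2254 for both roots.
Moduli of all roots: 1.2254, 1.2254.
All moduli strictly greater than 1? Yes.
Verdict: Invertible.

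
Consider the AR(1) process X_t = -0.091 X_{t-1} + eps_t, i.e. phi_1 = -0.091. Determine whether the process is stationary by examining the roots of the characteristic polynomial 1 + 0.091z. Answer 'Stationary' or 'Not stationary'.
\text{Stationary}

The AR(p) characteristic polynomial is P(z) = 1 + 0.091z.
Stationarity requires all roots to lie outside the unit circle, i.e. |z| > 1 for every root.
This is linear in z: 1 + (0.091) z = 0  =>  z = -1/(0.091) = -10.989011,  |z| = 10.989011.
Moduli of all roots: 10.9890.
All moduli strictly greater than 1? Yes.
Verdict: Stationary.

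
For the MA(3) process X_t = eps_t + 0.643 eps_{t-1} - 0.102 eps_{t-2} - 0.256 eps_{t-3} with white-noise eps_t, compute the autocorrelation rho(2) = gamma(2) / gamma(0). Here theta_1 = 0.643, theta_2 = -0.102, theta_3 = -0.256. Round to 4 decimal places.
\rho(2) = -0.1790

For an MA(q) process with theta_0 = 1, the autocovariance is
  gamma(k) = sigma^2 * sum_{i=0..q-k} theta_i * theta_{i+k},
and rho(k) = gamma(k) / gamma(0). Sigma^2 cancels.
  numerator   = (1)*(-0.102) + (0.643)*(-0.256) = -0.266608.
  denominator = (1)^2 + (0.643)^2 + (-0.102)^2 + (-0.256)^2 = 1.489389.
  rho(2) = -0.266608 / 1.489389 = -0.1790.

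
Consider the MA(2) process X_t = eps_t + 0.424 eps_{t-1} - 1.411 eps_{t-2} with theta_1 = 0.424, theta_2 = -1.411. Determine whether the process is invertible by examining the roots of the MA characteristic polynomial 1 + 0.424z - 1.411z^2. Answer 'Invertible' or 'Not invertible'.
\text{Not invertible}

The MA(q) characteristic polynomial is P(z) = 1 + 0.424z - 1.411z^2.
Invertibility requires all roots to lie outside the unit circle, i.e. |z| > 1 for every root.
Set 1 + (0.424) z + (-1.411) z^2 = 0, i.e. a z^2 + b z + c = 0 with a = -1.411, b = 0.424, c = 1.
Discriminant D = b^2 - 4ac = (0.424)^2 - 4*(-1.411)*1 = 0.179776 - (-5.644) = 5.823776.
D >= 0, so the roots are real: z = (-b +/- sqrt(D)) / (2a) = (-0.424 +/- 2.41325) / (-2.822).
  z_1 = (-0.424 + 2.41325) / (-2.822) = -0.7049,   |z_1| = 0.7049.
  z_2 = (-0.424 - 2.41325) / (-2.822) = 1.0054,   |z_2| = 1.0054.
Moduli of all roots: 0.7049, 1.0054.
All moduli strictly greater than 1? No.
Verdict: Not invertible.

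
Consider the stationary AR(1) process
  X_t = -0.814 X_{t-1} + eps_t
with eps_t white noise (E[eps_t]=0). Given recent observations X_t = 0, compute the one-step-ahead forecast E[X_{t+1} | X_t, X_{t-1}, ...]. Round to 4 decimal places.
E[X_{t+1} \mid \mathcal F_t] = 0.0000

For an AR(p) model X_t = c + sum_i phi_i X_{t-i} + eps_t, the
one-step-ahead conditional mean is
  E[X_{t+1} | X_t, ...] = c + sum_i phi_i X_{t+1-i}.
Substitute known values:
  E[X_{t+1} | ...] = (-0.814) * (0)
                   = 0.0000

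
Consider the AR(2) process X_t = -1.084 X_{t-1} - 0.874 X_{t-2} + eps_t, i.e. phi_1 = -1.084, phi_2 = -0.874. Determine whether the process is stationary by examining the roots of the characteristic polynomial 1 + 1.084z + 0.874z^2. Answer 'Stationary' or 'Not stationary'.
\text{Stationary}

The AR(p) characteristic polynomial is P(z) = 1 + 1.084z + 0.874z^2.
Stationarity requires all roots to lie outside the unit circle, i.e. |z| > 1 for every root.
Set 1 + (1.084) z + (0.874) z^2 = 0, i.e. a z^2 + b z + c = 0 with a = 0.874, b = 1.084, c = 1.
Discriminant D = b^2 - 4ac = (1.084)^2 - 4*(0.874)*1 = 1.175056 - (3.496) = -2.320944.
D < 0, so the roots are the complex-conjugate pair z = (-b +/- i sqrt(-D)) / (2a) = -0.6201 +/- 0.8715i.
For a conjugate pair |z|^2 = z * conj(z) = (product of roots) = c/a = 1/(0.874) = 1.144165, so |z| = sqrt(1.144165) = 1.0697 for both roots.
Moduli of all roots: 1.0697, 1.0697.
All moduli strictly greater than 1? Yes.
Verdict: Stationary.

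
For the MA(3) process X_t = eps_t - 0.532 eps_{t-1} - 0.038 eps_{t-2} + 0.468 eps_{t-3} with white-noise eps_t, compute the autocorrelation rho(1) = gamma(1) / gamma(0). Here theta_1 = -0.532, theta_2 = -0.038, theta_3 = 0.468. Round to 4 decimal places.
\rho(1) = -0.3522

For an MA(q) process with theta_0 = 1, the autocovariance is
  gamma(k) = sigma^2 * sum_{i=0..q-k} theta_i * theta_{i+k},
and rho(k) = gamma(k) / gamma(0). Sigma^2 cancels.
  numerator   = (1)*(-0.532) + (-0.532)*(-0.038) + (-0.038)*(0.468) = -0.529568.
  denominator = (1)^2 + (-0.532)^2 + (-0.038)^2 + (0.468)^2 = 1.503492.
  rho(1) = -0.529568 / 1.503492 = -0.3522.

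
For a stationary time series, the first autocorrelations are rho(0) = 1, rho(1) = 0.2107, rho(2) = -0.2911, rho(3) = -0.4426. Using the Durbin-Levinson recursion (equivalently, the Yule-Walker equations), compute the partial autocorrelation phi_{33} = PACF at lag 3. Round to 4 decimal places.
\phi_{33} = -0.3411

The PACF at lag k is phi_{kk}, the last component of the solution
to the Yule-Walker system G_k phi = r_k where
  (G_k)_{ij} = rho(|i - j|), (r_k)_i = rho(i), i,j = 1..k.
Equivalently, Durbin-Levinson gives phi_{kk} iteratively:
  phi_{11} = rho(1)
  phi_{kk} = [rho(k) - sum_{j=1..k-1} phi_{k-1,j} rho(k-j)]
            / [1 - sum_{j=1..k-1} phi_{k-1,j} rho(j)],
  phi_{k,j} = phi_{k-1,j} - phi_{kk} phi_{k-1,k-j},  j = 1..k-1.
Step k = 1:
  phi_11 = rho(1) = 0.2107.
Step k = 2:
  phi_22 = [rho(2) - phi_11 rho(1)] / [1 - phi_11 rho(1)] = [-0.2911 - (0.2107)(0.2107)] / [1 - (0.2107)(0.2107)]
         = -0.33549449 / 0.95560551 = -0.351081.
  Update: phi_21 = phi_11 - phi_22 phi_11 = 0.2107 - (-0.351081)(0.2107) = 0.284673.
Step k = 3:
  phi_33 = [rho(3) - phi_21 rho(2) - phi_22 rho(1)] / [1 - phi_21 rho(1) - phi_22 rho(2)]
    numerator   = -0.4426 - (0.284673)(-0.2911) - (-0.351081)(0.2107) = -0.28575912
    denominator = 1 - (0.284673)(0.2107) - (-0.351081)(-0.2911) = 0.83781993
  phi_33 = -0.28575912 / 0.83781993 = -0.3411.
Therefore phi_{33} = -0.3411.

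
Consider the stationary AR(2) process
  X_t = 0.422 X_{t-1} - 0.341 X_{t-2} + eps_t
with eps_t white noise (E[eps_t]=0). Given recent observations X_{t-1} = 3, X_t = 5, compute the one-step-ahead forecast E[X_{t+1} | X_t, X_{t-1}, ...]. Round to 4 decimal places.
E[X_{t+1} \mid \mathcal F_t] = 1.0870

For an AR(p) model X_t = c + sum_i phi_i X_{t-i} + eps_t, the
one-step-ahead conditional mean is
  E[X_{t+1} | X_t, ...] = c + sum_i phi_i X_{t+1-i}.
Substitute known values:
  E[X_{t+1} | ...] = (0.422) * (5) + (-0.341) * (3)
                   = 1.0870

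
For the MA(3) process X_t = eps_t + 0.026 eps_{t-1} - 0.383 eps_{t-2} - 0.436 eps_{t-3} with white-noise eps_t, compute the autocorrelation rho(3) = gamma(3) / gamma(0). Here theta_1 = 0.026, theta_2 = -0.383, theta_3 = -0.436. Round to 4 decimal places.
\rho(3) = -0.3260

For an MA(q) process with theta_0 = 1, the autocovariance is
  gamma(k) = sigma^2 * sum_{i=0..q-k} theta_i * theta_{i+k},
and rho(k) = gamma(k) / gamma(0). Sigma^2 cancels.
  numerator   = (1)*(-0.436) = -0.436.
  denominator = (1)^2 + (0.026)^2 + (-0.383)^2 + (-0.436)^2 = 1.337461.
  rho(3) = -0.436 / 1.337461 = -0.3260.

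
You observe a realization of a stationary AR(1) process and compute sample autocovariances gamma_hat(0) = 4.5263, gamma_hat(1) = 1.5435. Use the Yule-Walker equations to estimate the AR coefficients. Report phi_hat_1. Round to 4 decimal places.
\hat\phi_{1} = 0.3410

The Yule-Walker equations for an AR(p) process read, in matrix form,
  Gamma_p phi = r_p,   with   (Gamma_p)_{ij} = gamma(|i - j|),
                       (r_p)_i = gamma(i),   i,j = 1..p.
Substitute the sample gammas (Toeplitz matrix and right-hand side of size 1):
  Gamma_p = [[4.5263]]
  r_p     = [1.5435]
With p = 1 this is the single equation gamma(0) phi_1 = gamma(1):
  phi_hat_1 = gamma(1) / gamma(0) = 1.5435 / 4.5263 = 0.3410.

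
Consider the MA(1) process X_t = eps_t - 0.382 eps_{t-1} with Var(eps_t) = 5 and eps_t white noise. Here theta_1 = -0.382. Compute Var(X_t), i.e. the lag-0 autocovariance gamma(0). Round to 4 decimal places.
\gamma(0) = 5.7296

For an MA(q) process X_t = eps_t + sum_i theta_i eps_{t-i} with
Var(eps_t) = sigma^2, the variance is
  gamma(0) = sigma^2 * (1 + sum_i theta_i^2).
  sum_i theta_i^2 = (-0.382)^2 = 0.145924.
  gamma(0) = 5 * (1 + 0.145924) = 5 * 1.145924 = 5.72962, which rounds to 5.7296.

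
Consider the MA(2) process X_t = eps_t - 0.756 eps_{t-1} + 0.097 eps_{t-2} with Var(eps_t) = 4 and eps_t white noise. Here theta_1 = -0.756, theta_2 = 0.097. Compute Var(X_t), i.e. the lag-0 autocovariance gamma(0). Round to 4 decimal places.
\gamma(0) = 6.3238

For an MA(q) process X_t = eps_t + sum_i theta_i eps_{t-i} with
Var(eps_t) = sigma^2, the variance is
  gamma(0) = sigma^2 * (1 + sum_i theta_i^2).
  sum_i theta_i^2 = (-0.756)^2 + (0.097)^2 = 0.571536 + 0.009409 = 0.580945.
  gamma(0) = 4 * (1 + 0.580945) = 4 * 1.580945 = 6.32378, which rounds to 6.3238.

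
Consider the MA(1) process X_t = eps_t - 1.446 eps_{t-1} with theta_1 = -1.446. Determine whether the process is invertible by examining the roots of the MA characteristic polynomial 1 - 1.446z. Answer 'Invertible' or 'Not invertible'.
\text{Not invertible}

The MA(q) characteristic polynomial is P(z) = 1 - 1.446z.
Invertibility requires all roots to lie outside the unit circle, i.e. |z| > 1 for every root.
This is linear in z: 1 + (-1.446) z = 0  =>  z = -1/(-1.446) = 0.691563,  |z| = 0.691563.
Moduli of all roots: 0.6916.
All moduli strictly greater than 1? No.
Verdict: Not invertible.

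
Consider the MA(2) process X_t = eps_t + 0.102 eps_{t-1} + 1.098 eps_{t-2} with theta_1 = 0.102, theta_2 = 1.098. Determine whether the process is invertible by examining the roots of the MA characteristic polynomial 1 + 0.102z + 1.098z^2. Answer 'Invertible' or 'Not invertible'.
\text{Not invertible}

The MA(q) characteristic polynomial is P(z) = 1 + 0.102z + 1.098z^2.
Invertibility requires all roots to lie outside the unit circle, i.e. |z| > 1 for every root.
Set 1 + (0.102) z + (1.098) z^2 = 0, i.e. a z^2 + b z + c = 0 with a = 1.098, b = 0.102, c = 1.
Discriminant D = b^2 - 4ac = (0.102)^2 - 4*(1.098)*1 = 0.010404 - (4.392) = -4.381596.
D < 0, so the roots are the complex-conjugate pair z = (-b +/- i sqrt(-D)) / (2a) = -0.0464 +/- 0.9532i.
For a conjugate pair |z|^2 = z * conj(z) = (product of roots) = c/a = 1/(1.098) = 0.910747, so |z| = sqrt(0.910747) = 0.9543 for both roots.
Moduli of all roots: 0.9543, 0.9543.
All moduli strictly greater than 1? No.
Verdict: Not invertible.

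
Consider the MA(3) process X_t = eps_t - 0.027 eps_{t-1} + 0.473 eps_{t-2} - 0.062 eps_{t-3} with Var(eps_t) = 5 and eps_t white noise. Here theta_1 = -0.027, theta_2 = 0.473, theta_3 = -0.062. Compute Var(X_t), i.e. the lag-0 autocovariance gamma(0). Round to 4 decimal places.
\gamma(0) = 6.1415

For an MA(q) process X_t = eps_t + sum_i theta_i eps_{t-i} with
Var(eps_t) = sigma^2, the variance is
  gamma(0) = sigma^2 * (1 + sum_i theta_i^2).
  sum_i theta_i^2 = (-0.027)^2 + (0.473)^2 + (-0.062)^2 = 0.000729 + 0.223729 + 0.003844 = 0.228302.
  gamma(0) = 5 * (1 + 0.228302) = 5 * 1.228302 = 6.14151, which rounds to 6.1415.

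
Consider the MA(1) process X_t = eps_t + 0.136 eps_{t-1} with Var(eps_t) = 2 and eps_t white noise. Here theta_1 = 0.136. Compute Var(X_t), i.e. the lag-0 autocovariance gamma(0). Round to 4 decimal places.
\gamma(0) = 2.0370

For an MA(q) process X_t = eps_t + sum_i theta_i eps_{t-i} with
Var(eps_t) = sigma^2, the variance is
  gamma(0) = sigma^2 * (1 + sum_i theta_i^2).
  sum_i theta_i^2 = (0.136)^2 = 0.018496.
  gamma(0) = 2 * (1 + 0.018496) = 2 * 1.018496 = 2.036992, which rounds to 2.0370.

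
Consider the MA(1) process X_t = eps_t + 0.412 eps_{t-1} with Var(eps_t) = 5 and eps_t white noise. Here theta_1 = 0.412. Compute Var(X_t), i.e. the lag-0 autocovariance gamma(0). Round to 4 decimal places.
\gamma(0) = 5.8487

For an MA(q) process X_t = eps_t + sum_i theta_i eps_{t-i} with
Var(eps_t) = sigma^2, the variance is
  gamma(0) = sigma^2 * (1 + sum_i theta_i^2).
  sum_i theta_i^2 = (0.412)^2 = 0.169744.
  gamma(0) = 5 * (1 + 0.169744) = 5 * 1.169744 = 5.84872, which rounds to 5.8487.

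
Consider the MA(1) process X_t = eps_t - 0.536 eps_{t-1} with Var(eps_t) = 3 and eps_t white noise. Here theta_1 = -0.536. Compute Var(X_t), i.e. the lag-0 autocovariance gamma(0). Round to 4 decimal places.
\gamma(0) = 3.8619

For an MA(q) process X_t = eps_t + sum_i theta_i eps_{t-i} with
Var(eps_t) = sigma^2, the variance is
  gamma(0) = sigma^2 * (1 + sum_i theta_i^2).
  sum_i theta_i^2 = (-0.536)^2 = 0.287296.
  gamma(0) = 3 * (1 + 0.287296) = 3 * 1.287296 = 3.861888, which rounds to 3.8619.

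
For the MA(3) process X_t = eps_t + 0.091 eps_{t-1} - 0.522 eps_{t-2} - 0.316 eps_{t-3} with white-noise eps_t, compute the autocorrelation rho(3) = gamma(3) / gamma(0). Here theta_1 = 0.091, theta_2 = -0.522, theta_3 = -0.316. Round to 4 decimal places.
\rho(3) = -0.2289

For an MA(q) process with theta_0 = 1, the autocovariance is
  gamma(k) = sigma^2 * sum_{i=0..q-k} theta_i * theta_{i+k},
and rho(k) = gamma(k) / gamma(0). Sigma^2 cancels.
  numerator   = (1)*(-0.316) = -0.316.
  denominator = (1)^2 + (0.091)^2 + (-0.522)^2 + (-0.316)^2 = 1.380621.
  rho(3) = -0.316 / 1.380621 = -0.2289.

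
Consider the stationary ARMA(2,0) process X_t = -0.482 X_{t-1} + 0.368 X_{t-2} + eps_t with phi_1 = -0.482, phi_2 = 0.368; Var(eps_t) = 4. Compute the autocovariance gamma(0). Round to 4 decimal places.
\gamma(0) = 11.0590

Multiply the model equation by X_{t-k} and take expectations. With theta_0 = psi_0 = 1 and psi_j the MA(infinity) weights, this gives
  gamma(k) - sum_i phi_i gamma(k-i) = c_k,
  c_k = sigma^2 * sum_{j=k..q} theta_j psi_{j-k}   (c_k = 0 for k > q),
using gamma(-m) = gamma(m).
Pure AR (q = 0): c_0 = sigma^2 = 4, c_k = 0 for k >= 1.
Equations for k = 0, 1, 2 (AR order 2, c_2 = 0):
  (E0) gamma(0) = phi_1 gamma(1) + phi_2 gamma(2) + c_0
  (E1) gamma(1) = phi_1 gamma(0) + phi_2 gamma(1) + c_1
  (E2) gamma(2) = phi_1 gamma(1) + phi_2 gamma(0)
From (E1): gamma(1) = A gamma(0) + B with
  A = phi_1 / (1 - phi_2) = -0.482 / 0.632 = -0.762658,   B = c_1 / (1 - phi_2) = 0 / 0.632 = 0.
Insert (E2) into (E0): gamma(0) (1 - phi_2^2) = phi_1 (1 + phi_2) gamma(1) + c_0.
  phi_1 (1 + phi_2) = (-0.482)(1.368) = -0.659376,   1 - phi_2^2 = 0.864576.
Replace gamma(1) by A gamma(0) + B and collect gamma(0):
  gamma(0) [0.864576 - (-0.659376)(-0.762658)] = c_0 = 4
  gamma(0) * 0.361697 = 4
  gamma(0) = 4 / 0.361697 = 11.058966.
Therefore gamma(0) = 11.0590 (to 4 decimal places).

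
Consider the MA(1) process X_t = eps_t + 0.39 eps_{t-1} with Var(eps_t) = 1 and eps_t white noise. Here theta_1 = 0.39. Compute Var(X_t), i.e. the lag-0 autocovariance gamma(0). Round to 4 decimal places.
\gamma(0) = 1.1521

For an MA(q) process X_t = eps_t + sum_i theta_i eps_{t-i} with
Var(eps_t) = sigma^2, the variance is
  gamma(0) = sigma^2 * (1 + sum_i theta_i^2).
  sum_i theta_i^2 = (0.39)^2 = 0.1521.
  gamma(0) = 1 * (1 + 0.1521) = 1 * 1.1521 = 1.1521.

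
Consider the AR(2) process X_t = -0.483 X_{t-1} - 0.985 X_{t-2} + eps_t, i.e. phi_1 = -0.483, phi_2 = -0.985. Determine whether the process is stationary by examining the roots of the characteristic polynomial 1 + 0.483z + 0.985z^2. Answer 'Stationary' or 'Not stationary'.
\text{Stationary}

The AR(p) characteristic polynomial is P(z) = 1 + 0.483z + 0.985z^2.
Stationarity requires all roots to lie outside the unit circle, i.e. |z| > 1 for every root.
Set 1 + (0.483) z + (0.985) z^2 = 0, i.e. a z^2 + b z + c = 0 with a = 0.985, b = 0.483, c = 1.
Discriminant D = b^2 - 4ac = (0.483)^2 - 4*(0.985)*1 = 0.233289 - (3.94) = -3.706711.
D < 0, so the roots are the complex-conjugate pair z = (-b +/- i sqrt(-D)) / (2a) = -0.2452 +/- 0.9773i.
For a conjugate pair |z|^2 = z * conj(z) = (product of roots) = c/a = 1/(0.985) = 1.015228, so |z| = sqrt(1.015228) = 1.0076 for both roots.
Moduli of all roots: 1.0076, 1.0076.
All moduli strictly greater than 1? Yes.
Verdict: Stationary.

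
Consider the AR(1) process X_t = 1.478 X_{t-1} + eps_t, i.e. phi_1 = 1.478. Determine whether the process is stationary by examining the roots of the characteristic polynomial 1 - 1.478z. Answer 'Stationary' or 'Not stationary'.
\text{Not stationary}

The AR(p) characteristic polynomial is P(z) = 1 - 1.478z.
Stationarity requires all roots to lie outside the unit circle, i.e. |z| > 1 for every root.
This is linear in z: 1 + (-1.478) z = 0  =>  z = -1/(-1.478) = 0.67659,  |z| = 0.67659.
Moduli of all roots: 0.6766.
All moduli strictly greater than 1? No.
Verdict: Not stationary.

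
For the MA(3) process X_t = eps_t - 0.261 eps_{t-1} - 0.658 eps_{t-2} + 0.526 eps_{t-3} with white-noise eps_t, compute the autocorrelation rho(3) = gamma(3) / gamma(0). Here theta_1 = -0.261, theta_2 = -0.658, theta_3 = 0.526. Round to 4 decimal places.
\rho(3) = 0.2959

For an MA(q) process with theta_0 = 1, the autocovariance is
  gamma(k) = sigma^2 * sum_{i=0..q-k} theta_i * theta_{i+k},
and rho(k) = gamma(k) / gamma(0). Sigma^2 cancels.
  numerator   = (1)*(0.526) = 0.526.
  denominator = (1)^2 + (-0.261)^2 + (-0.658)^2 + (0.526)^2 = 1.777761.
  rho(3) = 0.526 / 1.777761 = 0.2959.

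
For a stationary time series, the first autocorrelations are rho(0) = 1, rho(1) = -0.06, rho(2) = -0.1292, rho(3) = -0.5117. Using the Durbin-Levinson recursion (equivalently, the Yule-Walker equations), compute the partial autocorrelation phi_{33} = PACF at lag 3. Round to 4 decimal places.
\phi_{33} = -0.5400

The PACF at lag k is phi_{kk}, the last component of the solution
to the Yule-Walker system G_k phi = r_k where
  (G_k)_{ij} = rho(|i - j|), (r_k)_i = rho(i), i,j = 1..k.
Equivalently, Durbin-Levinson gives phi_{kk} iteratively:
  phi_{11} = rho(1)
  phi_{kk} = [rho(k) - sum_{j=1..k-1} phi_{k-1,j} rho(k-j)]
            / [1 - sum_{j=1..k-1} phi_{k-1,j} rho(j)],
  phi_{k,j} = phi_{k-1,j} - phi_{kk} phi_{k-1,k-j},  j = 1..k-1.
Step k = 1:
  phi_11 = rho(1) = -0.06.
Step k = 2:
  phi_22 = [rho(2) - phi_11 rho(1)] / [1 - phi_11 rho(1)] = [-0.1292 - (-0.06)(-0.06)] / [1 - (-0.06)(-0.06)]
         = -0.1328 / 0.9964 = -0.13328.
  Update: phi_21 = phi_11 - phi_22 phi_11 = -0.06 - (-0.13328)(-0.06) = -0.067997.
Step k = 3:
  phi_33 = [rho(3) - phi_21 rho(2) - phi_22 rho(1)] / [1 - phi_21 rho(1) - phi_22 rho(2)]
    numerator   = -0.5117 - (-0.067997)(-0.1292) - (-0.13328)(-0.06) = -0.52848197
    denominator = 1 - (-0.067997)(-0.06) - (-0.13328)(-0.1292) = 0.97870044
  phi_33 = -0.52848197 / 0.97870044 = -0.54.
Therefore phi_{33} = -0.5400.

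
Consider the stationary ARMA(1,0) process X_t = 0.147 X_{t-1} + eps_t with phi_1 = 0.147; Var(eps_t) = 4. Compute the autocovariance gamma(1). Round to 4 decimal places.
\gamma(1) = 0.6010

Multiply the model equation by X_{t-k} and take expectations. With theta_0 = psi_0 = 1 and psi_j the MA(infinity) weights, this gives
  gamma(k) - sum_i phi_i gamma(k-i) = c_k,
  c_k = sigma^2 * sum_{j=k..q} theta_j psi_{j-k}   (c_k = 0 for k > q),
using gamma(-m) = gamma(m).
Pure AR (q = 0): c_0 = sigma^2 = 4, c_k = 0 for k >= 1.
Equations for k = 0 and k = 1 (AR order 1):
  gamma(0) = phi_1 gamma(1) + c_0
  gamma(1) = phi_1 gamma(0) + c_1
Substituting the second into the first: gamma(0) (1 - phi_1^2) = c_0 + phi_1 c_1, so
  gamma(0) = c_0 / (1 - phi_1^2) = 4 / (1 - (0.147)^2) = 4 / 0.978391 = 4.088345.
  gamma(1) = phi_1 gamma(0) = (0.147)(4.088345) = 0.600987.
Therefore gamma(1) = 0.6010 (to 4 decimal places).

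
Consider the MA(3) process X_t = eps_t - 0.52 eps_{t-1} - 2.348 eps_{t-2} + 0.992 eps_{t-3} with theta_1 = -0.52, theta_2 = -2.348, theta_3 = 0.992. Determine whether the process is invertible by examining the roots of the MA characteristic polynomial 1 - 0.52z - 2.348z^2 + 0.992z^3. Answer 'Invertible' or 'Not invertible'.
\text{Not invertible}

The MA(q) characteristic polynomial is P(z) = 1 - 0.52z - 2.348z^2 + 0.992z^3.
Invertibility requires all roots to lie outside the unit circle, i.e. |z| > 1 for every root.
Degree 3: look for a simple real root z0 first, then factor out (1 - z/z0) and solve the remaining quadratic.
Testing z0 = 0.625: P(0.625) = 1 + (-0.52)(0.625) + (-2.348)(0.625)^2 + (0.992)(0.625)^3
  = 1 + (-0.325) + (-0.917187) + (0.242188) = 0.  So z_0 = 0.625 is a root, |z_0| = 0.625.
Divide out the factor (1 - 1.6 z) = (1 - z/z0) (since 1/z0 = 1.6):
  P(z) = (1 - 1.6 z)(1 + (1.08) z + (-0.62) z^2)
  [check: z-coef 1.08 - (1.6) = -0.52; z^2-coef -0.62 - (1.6)(1.08) = -2.348; z^3-coef -(1.6)(-0.62) = 0.992.]
Remaining roots from the quadratic factor 1 + (1.08) z + (-0.62) z^2:
  Set 1 + (1.08) z + (-0.62) z^2 = 0, i.e. a z^2 + b z + c = 0 with a = -0.62, b = 1.08, c = 1.
  Discriminant D = b^2 - 4ac = (1.08)^2 - 4*(-0.62)*1 = 1.1664 - (-2.48) = 3.6464.
  D >= 0, so the roots are real: z = (-b +/- sqrt(D)) / (2a) = (-1.08 +/- 1.909555) / (-1.24).
    z_1 = (-1.08 + 1.909555) / (-1.24) = -0.669,   |z_1| = 0.669.
    z_2 = (-1.08 - 1.909555) / (-1.24) = 2.4109,   |z_2| = 2.4109.
Moduli of all roots: 0.6250, 0.6690, 2.4109.
All moduli strictly greater than 1? No.
Verdict: Not invertible.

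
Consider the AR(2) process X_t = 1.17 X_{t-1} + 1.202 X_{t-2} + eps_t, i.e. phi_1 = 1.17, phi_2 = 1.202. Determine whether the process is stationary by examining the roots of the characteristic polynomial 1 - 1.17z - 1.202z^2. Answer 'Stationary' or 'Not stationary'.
\text{Not stationary}

The AR(p) characteristic polynomial is P(z) = 1 - 1.17z - 1.202z^2.
Stationarity requires all roots to lie outside the unit circle, i.e. |z| > 1 for every root.
Set 1 + (-1.17) z + (-1.202) z^2 = 0, i.e. a z^2 + b z + c = 0 with a = -1.202, b = -1.17, c = 1.
Discriminant D = b^2 - 4ac = (-1.17)^2 - 4*(-1.202)*1 = 1.3689 - (-4.808) = 6.1769.
D >= 0, so the roots are real: z = (-b +/- sqrt(D)) / (2a) = (1.17 +/- 2.485337) / (-2.404).
  z_1 = (1.17 + 2.485337) / (-2.404) = -1.5205,   |z_1| = 1.5205.
  z_2 = (1.17 - 2.485337) / (-2.404) = 0.5471,   |z_2| = 0.5471.
Moduli of all roots: 1.5205, 0.5471.
All moduli strictly greater than 1? No.
Verdict: Not stationary.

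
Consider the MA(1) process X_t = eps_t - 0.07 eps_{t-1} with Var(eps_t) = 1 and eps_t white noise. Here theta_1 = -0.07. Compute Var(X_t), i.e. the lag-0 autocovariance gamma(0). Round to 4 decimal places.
\gamma(0) = 1.0049

For an MA(q) process X_t = eps_t + sum_i theta_i eps_{t-i} with
Var(eps_t) = sigma^2, the variance is
  gamma(0) = sigma^2 * (1 + sum_i theta_i^2).
  sum_i theta_i^2 = (-0.07)^2 = 0.0049.
  gamma(0) = 1 * (1 + 0.0049) = 1 * 1.0049 = 1.0049.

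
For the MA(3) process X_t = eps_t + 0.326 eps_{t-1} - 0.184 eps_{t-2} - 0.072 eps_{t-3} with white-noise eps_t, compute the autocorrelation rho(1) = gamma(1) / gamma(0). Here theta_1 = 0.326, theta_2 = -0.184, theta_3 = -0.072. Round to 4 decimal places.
\rho(1) = 0.2438

For an MA(q) process with theta_0 = 1, the autocovariance is
  gamma(k) = sigma^2 * sum_{i=0..q-k} theta_i * theta_{i+k},
and rho(k) = gamma(k) / gamma(0). Sigma^2 cancels.
  numerator   = (1)*(0.326) + (0.326)*(-0.184) + (-0.184)*(-0.072) = 0.279264.
  denominator = (1)^2 + (0.326)^2 + (-0.184)^2 + (-0.072)^2 = 1.145316.
  rho(1) = 0.279264 / 1.145316 = 0.2438.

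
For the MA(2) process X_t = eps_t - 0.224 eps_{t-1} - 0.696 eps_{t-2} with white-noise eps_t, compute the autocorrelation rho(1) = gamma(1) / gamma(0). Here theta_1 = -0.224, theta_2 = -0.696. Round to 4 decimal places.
\rho(1) = -0.0444

For an MA(q) process with theta_0 = 1, the autocovariance is
  gamma(k) = sigma^2 * sum_{i=0..q-k} theta_i * theta_{i+k},
and rho(k) = gamma(k) / gamma(0). Sigma^2 cancels.
  numerator   = (1)*(-0.224) + (-0.224)*(-0.696) = -0.068096.
  denominator = (1)^2 + (-0.224)^2 + (-0.696)^2 = 1.534592.
  rho(1) = -0.068096 / 1.534592 = -0.0444.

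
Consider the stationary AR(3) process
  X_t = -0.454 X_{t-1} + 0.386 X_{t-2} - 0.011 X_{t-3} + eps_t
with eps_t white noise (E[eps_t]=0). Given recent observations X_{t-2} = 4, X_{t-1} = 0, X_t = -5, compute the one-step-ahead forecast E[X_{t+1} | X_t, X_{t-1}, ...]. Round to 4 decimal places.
E[X_{t+1} \mid \mathcal F_t] = 2.2260

For an AR(p) model X_t = c + sum_i phi_i X_{t-i} + eps_t, the
one-step-ahead conditional mean is
  E[X_{t+1} | X_t, ...] = c + sum_i phi_i X_{t+1-i}.
Substitute known values:
  E[X_{t+1} | ...] = (-0.454) * (-5) + (0.386) * (0) + (-0.011) * (4)
                   = 2.2260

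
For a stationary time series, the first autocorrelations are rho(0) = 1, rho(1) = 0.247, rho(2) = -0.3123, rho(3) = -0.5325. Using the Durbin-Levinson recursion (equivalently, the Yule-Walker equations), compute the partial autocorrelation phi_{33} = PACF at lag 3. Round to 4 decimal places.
\phi_{33} = -0.4130

The PACF at lag k is phi_{kk}, the last component of the solution
to the Yule-Walker system G_k phi = r_k where
  (G_k)_{ij} = rho(|i - j|), (r_k)_i = rho(i), i,j = 1..k.
Equivalently, Durbin-Levinson gives phi_{kk} iteratively:
  phi_{11} = rho(1)
  phi_{kk} = [rho(k) - sum_{j=1..k-1} phi_{k-1,j} rho(k-j)]
            / [1 - sum_{j=1..k-1} phi_{k-1,j} rho(j)],
  phi_{k,j} = phi_{k-1,j} - phi_{kk} phi_{k-1,k-j},  j = 1..k-1.
Step k = 1:
  phi_11 = rho(1) = 0.247.
Step k = 2:
  phi_22 = [rho(2) - phi_11 rho(1)] / [1 - phi_11 rho(1)] = [-0.3123 - (0.247)(0.247)] / [1 - (0.247)(0.247)]
         = -0.373309 / 0.938991 = -0.397564.
  Update: phi_21 = phi_11 - phi_22 phi_11 = 0.247 - (-0.397564)(0.247) = 0.345198.
Step k = 3:
  phi_33 = [rho(3) - phi_21 rho(2) - phi_22 rho(1)] / [1 - phi_21 rho(1) - phi_22 rho(2)]
    numerator   = -0.5325 - (0.345198)(-0.3123) - (-0.397564)(0.247) = -0.32649627
    denominator = 1 - (0.345198)(0.247) - (-0.397564)(-0.3123) = 0.79057679
  phi_33 = -0.32649627 / 0.79057679 = -0.413.
Therefore phi_{33} = -0.4130.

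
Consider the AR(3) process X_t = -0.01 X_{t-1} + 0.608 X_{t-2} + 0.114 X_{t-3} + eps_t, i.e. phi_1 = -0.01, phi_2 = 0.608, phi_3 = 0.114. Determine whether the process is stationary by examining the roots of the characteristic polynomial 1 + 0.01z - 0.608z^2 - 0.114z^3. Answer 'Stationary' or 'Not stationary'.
\text{Stationary}

The AR(p) characteristic polynomial is P(z) = 1 + 0.01z - 0.608z^2 - 0.114z^3.
Stationarity requires all roots to lie outside the unit circle, i.e. |z| > 1 for every root.
Degree 3: look for a simple real root z0 first, then factor out (1 - z/z0) and solve the remaining quadratic.
Testing z0 = -5: P(-5) = 1 + (0.01)(-5) + (-0.608)(-5)^2 + (-0.114)(-5)^3
  = 1 + (-0.05) + (-15.2) + (14.25) = 0.  So z_0 = -5 is a root, |z_0| = 5.
Divide out the factor (1 + 0.2 z) = (1 - z/z0) (since 1/z0 = -0.2):
  P(z) = (1 + 0.2 z)(1 + (-0.19) z + (-0.57) z^2)
  [check: z-coef -0.19 - (-0.2) = 0.01; z^2-coef -0.57 - (-0.2)(-0.19) = -0.608; z^3-coef -(-0.2)(-0.57) = -0.114.]
Remaining roots from the quadratic factor 1 + (-0.19) z + (-0.57) z^2:
  Set 1 + (-0.19) z + (-0.57) z^2 = 0, i.e. a z^2 + b z + c = 0 with a = -0.57, b = -0.19, c = 1.
  Discriminant D = b^2 - 4ac = (-0.19)^2 - 4*(-0.57)*1 = 0.0361 - (-2.28) = 2.3161.
  D >= 0, so the roots are real: z = (-b +/- sqrt(D)) / (2a) = (0.19 +/- 1.521874) / (-1.14).
    z_1 = (0.19 + 1.521874) / (-1.14) = -1.5016,   |z_1| = 1.5016.
    z_2 = (0.19 - 1.521874) / (-1.14) = 1.1683,   |z_2| = 1.1683.
Moduli of all roots: 5.0000, 1.5016, 1.1683.
All moduli strictly greater than 1? Yes.
Verdict: Stationary.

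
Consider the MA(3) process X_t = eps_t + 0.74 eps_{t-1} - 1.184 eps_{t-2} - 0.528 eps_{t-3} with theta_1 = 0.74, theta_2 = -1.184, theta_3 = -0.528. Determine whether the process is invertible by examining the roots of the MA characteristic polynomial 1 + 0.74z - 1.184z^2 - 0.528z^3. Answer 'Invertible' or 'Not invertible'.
\text{Not invertible}

The MA(q) characteristic polynomial is P(z) = 1 + 0.74z - 1.184z^2 - 0.528z^3.
Invertibility requires all roots to lie outside the unit circle, i.e. |z| > 1 for every root.
Degree 3: look for a simple real root z0 first, then factor out (1 - z/z0) and solve the remaining quadratic.
Testing z0 = -2.5: P(-2.5) = 1 + (0.74)(-2.5) + (-1.184)(-2.5)^2 + (-0.528)(-2.5)^3
  = 1 + (-1.85) + (-7.4) + (8.25) = 0.  So z_0 = -2.5 is a root, |z_0| = 2.5.
Divide out the factor (1 + 0.4 z) = (1 - z/z0) (since 1/z0 = -0.4):
  P(z) = (1 + 0.4 z)(1 + (0.34) z + (-1.32) z^2)
  [check: z-coef 0.34 - (-0.4) = 0.74; z^2-coef -1.32 - (-0.4)(0.34) = -1.184; z^3-coef -(-0.4)(-1.32) = -0.528.]
Remaining roots from the quadratic factor 1 + (0.34) z + (-1.32) z^2:
  Set 1 + (0.34) z + (-1.32) z^2 = 0, i.e. a z^2 + b z + c = 0 with a = -1.32, b = 0.34, c = 1.
  Discriminant D = b^2 - 4ac = (0.34)^2 - 4*(-1.32)*1 = 0.1156 - (-5.28) = 5.3956.
  D >= 0, so the roots are real: z = (-b +/- sqrt(D)) / (2a) = (-0.34 +/- 2.322843) / (-2.64).
    z_1 = (-0.34 + 2.322843) / (-2.64) = -0.7511,   |z_1| = 0.7511.
    z_2 = (-0.34 - 2.322843) / (-2.64) = 1.0087,   |z_2| = 1.0087.
Moduli of all roots: 2.5000, 0.7511, 1.0087.
All moduli strictly greater than 1? No.
Verdict: Not invertible.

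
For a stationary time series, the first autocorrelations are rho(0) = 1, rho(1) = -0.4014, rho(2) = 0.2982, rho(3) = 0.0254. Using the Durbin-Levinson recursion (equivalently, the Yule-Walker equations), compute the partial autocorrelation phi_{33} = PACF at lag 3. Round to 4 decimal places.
\phi_{33} = 0.2341

The PACF at lag k is phi_{kk}, the last component of the solution
to the Yule-Walker system G_k phi = r_k where
  (G_k)_{ij} = rho(|i - j|), (r_k)_i = rho(i), i,j = 1..k.
Equivalently, Durbin-Levinson gives phi_{kk} iteratively:
  phi_{11} = rho(1)
  phi_{kk} = [rho(k) - sum_{j=1..k-1} phi_{k-1,j} rho(k-j)]
            / [1 - sum_{j=1..k-1} phi_{k-1,j} rho(j)],
  phi_{k,j} = phi_{k-1,j} - phi_{kk} phi_{k-1,k-j},  j = 1..k-1.
Step k = 1:
  phi_11 = rho(1) = -0.4014.
Step k = 2:
  phi_22 = [rho(2) - phi_11 rho(1)] / [1 - phi_11 rho(1)] = [0.2982 - (-0.4014)(-0.4014)] / [1 - (-0.4014)(-0.4014)]
         = 0.13707804 / 0.83887804 = 0.163406.
  Update: phi_21 = phi_11 - phi_22 phi_11 = -0.4014 - (0.163406)(-0.4014) = -0.335809.
Step k = 3:
  phi_33 = [rho(3) - phi_21 rho(2) - phi_22 rho(1)] / [1 - phi_21 rho(1) - phi_22 rho(2)]
    numerator   = 0.0254 - (-0.335809)(0.2982) - (0.163406)(-0.4014) = 0.19112947
    denominator = 1 - (-0.335809)(-0.4014) - (0.163406)(0.2982) = 0.81647861
  phi_33 = 0.19112947 / 0.81647861 = 0.2341.
Therefore phi_{33} = 0.2341.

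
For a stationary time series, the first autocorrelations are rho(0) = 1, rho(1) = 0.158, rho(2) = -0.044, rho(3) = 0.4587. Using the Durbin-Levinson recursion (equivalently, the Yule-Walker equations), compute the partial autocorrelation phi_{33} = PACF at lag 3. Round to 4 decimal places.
\phi_{33} = 0.4920

The PACF at lag k is phi_{kk}, the last component of the solution
to the Yule-Walker system G_k phi = r_k where
  (G_k)_{ij} = rho(|i - j|), (r_k)_i = rho(i), i,j = 1..k.
Equivalently, Durbin-Levinson gives phi_{kk} iteratively:
  phi_{11} = rho(1)
  phi_{kk} = [rho(k) - sum_{j=1..k-1} phi_{k-1,j} rho(k-j)]
            / [1 - sum_{j=1..k-1} phi_{k-1,j} rho(j)],
  phi_{k,j} = phi_{k-1,j} - phi_{kk} phi_{k-1,k-j},  j = 1..k-1.
Step k = 1:
  phi_11 = rho(1) = 0.158.
Step k = 2:
  phi_22 = [rho(2) - phi_11 rho(1)] / [1 - phi_11 rho(1)] = [-0.044 - (0.158)(0.158)] / [1 - (0.158)(0.158)]
         = -0.068964 / 0.975036 = -0.07073.
  Update: phi_21 = phi_11 - phi_22 phi_11 = 0.158 - (-0.07073)(0.158) = 0.169175.
Step k = 3:
  phi_33 = [rho(3) - phi_21 rho(2) - phi_22 rho(1)] / [1 - phi_21 rho(1) - phi_22 rho(2)]
    numerator   = 0.4587 - (0.169175)(-0.044) - (-0.07073)(0.158) = 0.477319
    denominator = 1 - (0.169175)(0.158) - (-0.07073)(-0.044) = 0.9701582
  phi_33 = 0.477319 / 0.9701582 = 0.492.
Therefore phi_{33} = 0.4920.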